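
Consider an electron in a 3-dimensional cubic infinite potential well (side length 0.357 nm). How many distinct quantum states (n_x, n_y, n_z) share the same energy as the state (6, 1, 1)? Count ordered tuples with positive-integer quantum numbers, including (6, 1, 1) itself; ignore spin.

degeneracy = 9

The level has n_x² + n_y² + n_z² = 38. The ordered positive-integer solutions are (1, 1, 6), (1, 6, 1), (2, 3, 5), (2, 5, 3), (3, 2, 5), (3, 5, 2), (5, 2, 3), (5, 3, 2), (6, 1, 1).
That gives 9 states.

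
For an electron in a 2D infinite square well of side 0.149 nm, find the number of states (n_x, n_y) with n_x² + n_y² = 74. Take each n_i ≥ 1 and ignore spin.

degeneracy = 2

The level has n_x² + n_y² = 74. The ordered positive-integer solutions are (5, 7), (7, 5).
That gives 2 states.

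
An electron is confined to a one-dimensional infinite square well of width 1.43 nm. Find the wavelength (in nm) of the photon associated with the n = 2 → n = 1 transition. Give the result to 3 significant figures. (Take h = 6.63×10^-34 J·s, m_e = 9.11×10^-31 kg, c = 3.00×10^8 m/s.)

λ = 2.25×10^3 nm

E_1 = h²/(8m_eL²) = 2.949×10^-20 J, so ΔE = (2² − 1²)E_1 = 8.847×10^-20 J.
λ = hc/ΔE = (6.63×10^-34·3.00×10^8)/8.847×10^-20 = 2.25×10^-6 m = 2.25×10^3 nm.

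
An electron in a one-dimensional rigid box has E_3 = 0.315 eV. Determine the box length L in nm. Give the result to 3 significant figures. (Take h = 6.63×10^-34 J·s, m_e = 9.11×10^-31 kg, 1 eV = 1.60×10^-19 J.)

L = 3.28 nm

From E_n = n²h²/(8m_eL²), L = n·h/√(8m_eE_n).
E_3 = 0.315 eV = 5.040×10^-20 J, so L = 3·6.63×10^-34/√(8·9.11×10^-31·5.040×10^-20) = 3.28×10^-9 m = 3.28 nm.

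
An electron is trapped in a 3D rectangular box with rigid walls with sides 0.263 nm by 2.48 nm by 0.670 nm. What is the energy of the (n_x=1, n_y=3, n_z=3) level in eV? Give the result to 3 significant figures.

E = 13.5 eV

For a 3D rectangular well E = (h²/8m_e)·Σ n_i²/L_i² = (6.626×10^-34)²/(8·9.109×10^-31) · [1²/(0.263 nm)² + 3²/(2.48 nm)² + 3²/(0.670 nm)²].
Evaluating gives E = 2.167×10^-18 J = 13.5 eV.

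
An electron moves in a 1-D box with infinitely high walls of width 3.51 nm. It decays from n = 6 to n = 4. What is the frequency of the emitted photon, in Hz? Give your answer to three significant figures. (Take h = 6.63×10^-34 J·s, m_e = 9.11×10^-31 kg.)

E_1 = h²/(8m_eL²) = 4.896×10^-21 J and ΔE = (6² − 4²)E_1 = 9.792×10^-20 J.
f = ΔE/h = 9.792×10^-20/6.63×10^-34 = 1.48×10^14 Hz.

f = 1.48×10^14 Hz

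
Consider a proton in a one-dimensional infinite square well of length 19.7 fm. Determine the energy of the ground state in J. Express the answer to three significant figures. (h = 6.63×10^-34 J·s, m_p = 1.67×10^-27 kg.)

E_1 = 8.48×10^-14 J

For an infinite well E_n = n²h²/(8m_pL²), so E_1 = h²/(8m_pL²) = (6.63×10^-34)²/(8·1.67×10^-27·(1.97×10^-14 m)²) = 8.478×10^-14 J.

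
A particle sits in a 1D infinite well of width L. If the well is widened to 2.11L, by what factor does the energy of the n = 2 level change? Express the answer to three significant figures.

E_n ∝ 1/L², so the energy scales by 1/2.11² = 0.225.

0.225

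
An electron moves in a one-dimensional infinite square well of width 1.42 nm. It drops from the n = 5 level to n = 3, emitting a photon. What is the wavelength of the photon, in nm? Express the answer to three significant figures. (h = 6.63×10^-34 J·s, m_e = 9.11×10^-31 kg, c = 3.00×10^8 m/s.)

E_1 = h²/(8m_eL²) = 2.991×10^-20 J, so ΔE = (5² − 3²)E_1 = 4.786×10^-19 J.
λ = hc/ΔE = (6.63×10^-34·3.00×10^8)/4.786×10^-19 = 4.16×10^-7 m = 416 nm.

λ = 416 nm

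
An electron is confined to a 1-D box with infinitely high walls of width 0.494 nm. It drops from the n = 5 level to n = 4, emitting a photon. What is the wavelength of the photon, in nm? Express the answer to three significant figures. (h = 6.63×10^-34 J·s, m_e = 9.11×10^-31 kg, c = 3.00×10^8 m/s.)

E_1 = h²/(8m_eL²) = 2.472×10^-19 J, so ΔE = (5² − 4²)E_1 = 2.225×10^-18 J.
λ = hc/ΔE = (6.63×10^-34·3.00×10^8)/2.225×10^-18 = 8.94×10^-8 m = 89.4 nm.

λ = 89.4 nm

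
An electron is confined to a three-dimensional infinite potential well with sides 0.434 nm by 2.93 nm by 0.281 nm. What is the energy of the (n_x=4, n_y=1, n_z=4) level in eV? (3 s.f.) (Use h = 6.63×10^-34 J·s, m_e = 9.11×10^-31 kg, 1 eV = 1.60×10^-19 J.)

E = 108 eV

For a 3D rectangular well E = (h²/8m_e)·Σ n_i²/L_i² = (6.63×10^-34)²/(8·9.11×10^-31) · [4²/(0.434 nm)² + 1²/(2.93 nm)² + 4²/(0.281 nm)²].
Evaluating gives E = 1.735×10^-17 J = 108 eV.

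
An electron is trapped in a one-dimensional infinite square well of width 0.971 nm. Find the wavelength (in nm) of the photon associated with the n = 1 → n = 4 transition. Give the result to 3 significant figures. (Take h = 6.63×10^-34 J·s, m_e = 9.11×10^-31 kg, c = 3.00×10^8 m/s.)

λ = 207 nm

E_1 = h²/(8m_eL²) = 6.397×10^-20 J, so ΔE = (4² − 1²)E_1 = 9.596×10^-19 J.
λ = hc/ΔE = (6.63×10^-34·3.00×10^8)/9.596×10^-19 = 2.07×10^-7 m = 207 nm.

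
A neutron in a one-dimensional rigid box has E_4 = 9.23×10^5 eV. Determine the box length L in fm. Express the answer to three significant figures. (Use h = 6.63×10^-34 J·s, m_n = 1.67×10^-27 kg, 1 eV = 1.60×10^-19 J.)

From E_n = n²h²/(8m_nL²), L = n·h/√(8m_nE_n).
E_4 = 9.23×10^5 eV = 1.477×10^-13 J, so L = 4·6.63×10^-34/√(8·1.67×10^-27·1.477×10^-13) = 5.97×10^-14 m = 59.7 fm.

L = 59.7 fm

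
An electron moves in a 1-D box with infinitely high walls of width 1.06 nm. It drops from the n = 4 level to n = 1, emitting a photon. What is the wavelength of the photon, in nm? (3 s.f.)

λ = 247 nm

E_1 = h²/(8m_eL²) = 5.362×10^-20 J, so ΔE = (4² − 1²)E_1 = 8.043×10^-19 J.
λ = hc/ΔE = (6.626×10^-34·2.998×10^8)/8.043×10^-19 = 2.47×10^-7 m = 247 nm.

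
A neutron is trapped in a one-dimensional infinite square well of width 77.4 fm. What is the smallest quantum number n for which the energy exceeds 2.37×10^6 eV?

n = 9

E_1 = h²/(8m_nL²) = 5.469×10^-15 J = 3.414×10^4 eV.
Need n² > 2.37×10^6/3.414×10^4 = 69.42, i.e. n > 8.332.
The smallest integer satisfying this is n = 9.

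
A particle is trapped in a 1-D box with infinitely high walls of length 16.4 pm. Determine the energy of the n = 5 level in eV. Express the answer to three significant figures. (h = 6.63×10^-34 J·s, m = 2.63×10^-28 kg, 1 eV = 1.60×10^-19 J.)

E_5 = 121 eV

For an infinite well E_n = n²h²/(8mL²), so E_1 = h²/(8mL²) = (6.63×10^-34)²/(8·2.63×10^-28·(1.64×10^-11 m)²) = 7.768×10^-19 J.
Then E_5 = 5²·E_1 = 25·7.768×10^-19 J = 1.942×10^-17 J.
Converting, E_5 = 1.942×10^-17 J / (1.60×10^-19 J/eV) = 121 eV.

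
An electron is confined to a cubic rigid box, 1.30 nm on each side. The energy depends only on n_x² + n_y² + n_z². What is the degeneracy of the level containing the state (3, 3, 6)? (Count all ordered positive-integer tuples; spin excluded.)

degeneracy = 12

The level has n_x² + n_y² + n_z² = 54. The ordered positive-integer solutions are (1, 2, 7), (1, 7, 2), (2, 1, 7), (2, 5, 5), (2, 7, 1), (3, 3, 6), (3, 6, 3), (5, 2, 5), (5, 5, 2), (6, 3, 3), (7, 1, 2), (7, 2, 1).
That gives 12 states.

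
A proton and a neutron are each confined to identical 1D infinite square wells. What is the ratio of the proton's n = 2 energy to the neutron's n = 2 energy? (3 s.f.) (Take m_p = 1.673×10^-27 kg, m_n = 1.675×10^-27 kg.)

E_n ∝ 1/m at fixed n and L, so the ratio is m_n/m_p = 1.675×10^-27/1.673×10^-27 = 1.00.

1.00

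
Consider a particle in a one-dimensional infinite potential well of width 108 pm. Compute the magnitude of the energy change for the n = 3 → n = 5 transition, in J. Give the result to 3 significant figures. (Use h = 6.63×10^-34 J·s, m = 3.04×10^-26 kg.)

E_1 = h²/(8mL²) = 1.550×10^-22 J.
|ΔE| = |3² − 5²|·E_1 = 16·1.550×10^-22 J = 2.48×10^-21 J.

|ΔE| = 2.48×10^-21 J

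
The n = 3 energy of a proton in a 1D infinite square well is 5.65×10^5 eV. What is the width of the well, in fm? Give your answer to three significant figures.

From E_n = n²h²/(8m_pL²), L = n·h/√(8m_pE_n).
E_3 = 5.65×10^5 eV = 9.051×10^-14 J, so L = 3·6.626×10^-34/√(8·1.673×10^-27·9.051×10^-14) = 5.71×10^-14 m = 57.1 fm.

L = 57.1 fm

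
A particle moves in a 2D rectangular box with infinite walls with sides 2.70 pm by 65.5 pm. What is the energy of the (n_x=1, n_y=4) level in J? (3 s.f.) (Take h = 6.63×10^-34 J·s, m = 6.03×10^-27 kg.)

E = 1.28×10^-18 J

For a 2D rectangular well E = (h²/8m)·Σ n_i²/L_i² = (6.63×10^-34)²/(8·6.03×10^-27) · [1²/(2.70 pm)² + 4²/(65.5 pm)²].
Evaluating gives E = 1.28×10^-18 J.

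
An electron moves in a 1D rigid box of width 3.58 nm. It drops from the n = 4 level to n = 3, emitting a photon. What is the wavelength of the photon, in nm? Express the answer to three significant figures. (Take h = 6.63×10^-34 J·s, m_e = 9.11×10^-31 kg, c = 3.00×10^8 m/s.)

λ = 6.04×10^3 nm

E_1 = h²/(8m_eL²) = 4.706×10^-21 J, so ΔE = (4² − 3²)E_1 = 3.294×10^-20 J.
λ = hc/ΔE = (6.63×10^-34·3.00×10^8)/3.294×10^-20 = 6.04×10^-6 m = 6.04×10^3 nm.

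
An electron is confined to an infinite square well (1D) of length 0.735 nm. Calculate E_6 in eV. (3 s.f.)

For an infinite well E_n = n²h²/(8m_eL²), so E_1 = h²/(8m_eL²) = (6.626×10^-34)²/(8·9.109×10^-31·(7.35×10^-10 m)²) = 1.115×10^-19 J.
Then E_6 = 6²·E_1 = 36·1.115×10^-19 J = 4.014×10^-18 J.
Converting, E_6 = 4.014×10^-18 J / (1.602×10^-19 J/eV) = 25.1 eV.

E_6 = 25.1 eV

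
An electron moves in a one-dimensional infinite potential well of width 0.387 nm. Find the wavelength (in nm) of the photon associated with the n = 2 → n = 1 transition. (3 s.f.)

E_1 = h²/(8m_eL²) = 4.023×10^-19 J, so ΔE = (2² − 1²)E_1 = 1.207×10^-18 J.
λ = hc/ΔE = (6.626×10^-34·2.998×10^8)/1.207×10^-18 = 1.65×10^-7 m = 165 nm.

λ = 165 nm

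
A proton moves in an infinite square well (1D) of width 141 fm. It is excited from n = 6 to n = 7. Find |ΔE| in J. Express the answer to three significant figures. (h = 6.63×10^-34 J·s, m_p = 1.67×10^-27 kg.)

E_1 = h²/(8m_pL²) = 1.655×10^-15 J.
|ΔE| = |6² − 7²|·E_1 = 13·1.655×10^-15 J = 2.15×10^-14 J.

|ΔE| = 2.15×10^-14 J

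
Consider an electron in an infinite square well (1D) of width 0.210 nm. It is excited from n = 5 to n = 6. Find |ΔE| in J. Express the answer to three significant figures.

|ΔE| = 1.50×10^-17 J

E_1 = h²/(8m_eL²) = 1.366×10^-18 J.
|ΔE| = |5² − 6²|·E_1 = 11·1.366×10^-18 J = 1.50×10^-17 J.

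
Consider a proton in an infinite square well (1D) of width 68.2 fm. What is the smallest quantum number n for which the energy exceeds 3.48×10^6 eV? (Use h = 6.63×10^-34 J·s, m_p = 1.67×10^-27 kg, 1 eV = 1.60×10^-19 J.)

E_1 = h²/(8m_pL²) = 7.074×10^-15 J = 4.421×10^4 eV.
Need n² > 3.48×10^6/4.421×10^4 = 78.72, i.e. n > 8.872.
The smallest integer satisfying this is n = 9.

n = 9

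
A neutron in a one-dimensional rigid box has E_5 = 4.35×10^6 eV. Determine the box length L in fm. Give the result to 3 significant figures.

L = 34.3 fm

From E_n = n²h²/(8m_nL²), L = n·h/√(8m_nE_n).
E_5 = 4.35×10^6 eV = 6.969×10^-13 J, so L = 5·6.626×10^-34/√(8·1.675×10^-27·6.969×10^-13) = 3.43×10^-14 m = 34.3 fm.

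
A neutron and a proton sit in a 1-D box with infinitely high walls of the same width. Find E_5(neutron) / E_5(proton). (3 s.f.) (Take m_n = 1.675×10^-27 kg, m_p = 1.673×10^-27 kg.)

E_n ∝ 1/m at fixed n and L, so the ratio is m_p/m_n = 1.673×10^-27/1.675×10^-27 = 0.999.

0.999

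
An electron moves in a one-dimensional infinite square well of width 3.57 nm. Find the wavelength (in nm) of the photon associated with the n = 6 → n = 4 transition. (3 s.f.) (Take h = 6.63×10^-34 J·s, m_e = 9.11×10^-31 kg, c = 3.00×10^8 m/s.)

E_1 = h²/(8m_eL²) = 4.732×10^-21 J, so ΔE = (6² − 4²)E_1 = 9.464×10^-20 J.
λ = hc/ΔE = (6.63×10^-34·3.00×10^8)/9.464×10^-20 = 2.10×10^-6 m = 2.10×10^3 nm.

λ = 2.10×10^3 nm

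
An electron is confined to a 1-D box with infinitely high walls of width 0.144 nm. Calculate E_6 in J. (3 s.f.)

For an infinite well E_n = n²h²/(8m_eL²), so E_1 = h²/(8m_eL²) = (6.626×10^-34)²/(8·9.109×10^-31·(1.44×10^-10 m)²) = 2.905×10^-18 J.
Then E_6 = 6²·E_1 = 36·2.905×10^-18 J = 1.05×10^-16 J.

E_6 = 1.05×10^-16 J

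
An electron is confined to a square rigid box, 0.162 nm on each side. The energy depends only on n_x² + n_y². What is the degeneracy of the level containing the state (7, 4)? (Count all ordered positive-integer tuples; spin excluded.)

The level has n_x² + n_y² = 65. The ordered positive-integer solutions are (1, 8), (4, 7), (7, 4), (8, 1).
That gives 4 states.

degeneracy = 4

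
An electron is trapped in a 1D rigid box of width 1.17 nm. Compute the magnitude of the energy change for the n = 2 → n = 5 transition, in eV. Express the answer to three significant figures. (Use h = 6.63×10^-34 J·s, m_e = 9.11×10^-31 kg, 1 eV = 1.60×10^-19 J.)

E_1 = h²/(8m_eL²) = 4.406×10^-20 J.
|ΔE| = |2² − 5²|·E_1 = 21·4.406×10^-20 J = 9.253×10^-19 J = 5.78 eV.

|ΔE| = 5.78 eV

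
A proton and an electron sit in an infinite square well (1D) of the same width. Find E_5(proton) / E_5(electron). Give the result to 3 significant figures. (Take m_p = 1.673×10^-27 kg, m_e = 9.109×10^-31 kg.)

E_n ∝ 1/m at fixed n and L, so the ratio is m_e/m_p = 9.109×10^-31/1.673×10^-27 = 5.44×10^-4.

5.44×10^-4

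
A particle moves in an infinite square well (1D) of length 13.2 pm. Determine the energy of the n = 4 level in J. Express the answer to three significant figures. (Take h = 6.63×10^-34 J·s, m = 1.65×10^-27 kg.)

E_4 = 3.06×10^-18 J

For an infinite well E_n = n²h²/(8mL²), so E_1 = h²/(8mL²) = (6.63×10^-34)²/(8·1.65×10^-27·(1.32×10^-11 m)²) = 1.911×10^-19 J.
Then E_4 = 4²·E_1 = 16·1.911×10^-19 J = 3.06×10^-18 J.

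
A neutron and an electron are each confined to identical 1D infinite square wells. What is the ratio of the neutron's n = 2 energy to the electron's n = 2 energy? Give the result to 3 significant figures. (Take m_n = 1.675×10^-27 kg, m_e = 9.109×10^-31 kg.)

E_n ∝ 1/m at fixed n and L, so the ratio is m_e/m_n = 9.109×10^-31/1.675×10^-27 = 5.44×10^-4.

5.44×10^-4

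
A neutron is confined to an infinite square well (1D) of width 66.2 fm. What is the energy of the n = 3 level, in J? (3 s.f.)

E_3 = 6.73×10^-14 J

For an infinite well E_n = n²h²/(8m_nL²), so E_1 = h²/(8m_nL²) = (6.626×10^-34)²/(8·1.675×10^-27·(6.62×10^-14 m)²) = 7.476×10^-15 J.
Then E_3 = 3²·E_1 = 9·7.476×10^-15 J = 6.73×10^-14 J.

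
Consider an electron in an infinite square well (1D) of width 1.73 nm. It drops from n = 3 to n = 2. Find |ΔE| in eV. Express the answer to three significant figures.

|ΔE| = 0.628 eV

E_1 = h²/(8m_eL²) = 2.013×10^-20 J.
|ΔE| = |3² − 2²|·E_1 = 5·2.013×10^-20 J = 1.006×10^-19 J = 0.628 eV.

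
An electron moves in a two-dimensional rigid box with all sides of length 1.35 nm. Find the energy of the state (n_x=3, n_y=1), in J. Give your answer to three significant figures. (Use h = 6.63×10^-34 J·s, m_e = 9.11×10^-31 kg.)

E = 3.31×10^-19 J

For a 2D rectangular well E = (h²/8m_e)·Σ n_i²/L_i² = (6.63×10^-34)²/(8·9.11×10^-31) · [3²/(1.35 nm)² + 1²/(1.35 nm)²].
Evaluating gives E = 3.31×10^-19 J.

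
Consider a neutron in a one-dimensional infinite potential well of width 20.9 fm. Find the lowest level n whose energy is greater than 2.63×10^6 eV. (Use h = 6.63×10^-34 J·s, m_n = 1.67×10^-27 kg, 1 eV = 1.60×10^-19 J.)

n = 3

E_1 = h²/(8m_nL²) = 7.532×10^-14 J = 4.708×10^5 eV.
Need n² > 2.63×10^6/4.708×10^5 = 5.586, i.e. n > 2.363.
The smallest integer satisfying this is n = 3.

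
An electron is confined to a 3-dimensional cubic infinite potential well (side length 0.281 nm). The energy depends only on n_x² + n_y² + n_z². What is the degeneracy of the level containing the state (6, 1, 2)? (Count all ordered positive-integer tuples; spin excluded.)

The level has n_x² + n_y² + n_z² = 41. The ordered positive-integer solutions are (1, 2, 6), (1, 6, 2), (2, 1, 6), (2, 6, 1), (3, 4, 4), (4, 3, 4), (4, 4, 3), (6, 1, 2), (6, 2, 1).
That gives 9 states.

degeneracy = 9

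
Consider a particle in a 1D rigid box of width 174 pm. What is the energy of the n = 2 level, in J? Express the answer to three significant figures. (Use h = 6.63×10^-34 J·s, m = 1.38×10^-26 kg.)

For an infinite well E_n = n²h²/(8mL²), so E_1 = h²/(8mL²) = (6.63×10^-34)²/(8·1.38×10^-26·(1.74×10^-10 m)²) = 1.315×10^-22 J.
Then E_2 = 2²·E_1 = 4·1.315×10^-22 J = 5.26×10^-22 J.

E_2 = 5.26×10^-22 J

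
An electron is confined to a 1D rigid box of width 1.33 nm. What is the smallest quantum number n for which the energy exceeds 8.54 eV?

E_1 = h²/(8m_eL²) = 3.406×10^-20 J = 0.2126 eV.
Need n² > 8.54/0.2126 = 40.17, i.e. n > 6.338.
The smallest integer satisfying this is n = 7.

n = 7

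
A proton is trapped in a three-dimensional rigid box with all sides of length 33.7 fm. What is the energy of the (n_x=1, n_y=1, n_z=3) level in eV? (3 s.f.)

E = 1.98×10^6 eV

For a 3D rectangular well E = (h²/8m_p)·Σ n_i²/L_i² = (6.626×10^-34)²/(8·1.673×10^-27) · [1²/(33.7 fm)² + 1²/(33.7 fm)² + 3²/(33.7 fm)²].
Evaluating gives E = 3.177×10^-13 J = 1.98×10^6 eV.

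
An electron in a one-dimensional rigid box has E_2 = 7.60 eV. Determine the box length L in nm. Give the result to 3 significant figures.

From E_n = n²h²/(8m_eL²), L = n·h/√(8m_eE_n).
E_2 = 7.60 eV = 1.218×10^-18 J, so L = 2·6.626×10^-34/√(8·9.109×10^-31·1.218×10^-18) = 4.45×10^-10 m = 0.445 nm.

L = 0.445 nm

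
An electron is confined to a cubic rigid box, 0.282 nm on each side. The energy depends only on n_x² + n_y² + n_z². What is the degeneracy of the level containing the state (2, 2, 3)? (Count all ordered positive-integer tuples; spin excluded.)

The level has n_x² + n_y² + n_z² = 17. The ordered positive-integer solutions are (2, 2, 3), (2, 3, 2), (3, 2, 2).
That gives 3 states.

degeneracy = 3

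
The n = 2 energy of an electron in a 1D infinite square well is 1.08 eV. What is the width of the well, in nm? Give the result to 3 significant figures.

From E_n = n²h²/(8m_eL²), L = n·h/√(8m_eE_n).
E_2 = 1.08 eV = 1.730×10^-19 J, so L = 2·6.626×10^-34/√(8·9.109×10^-31·1.730×10^-19) = 1.18×10^-9 m = 1.18 nm.

L = 1.18 nm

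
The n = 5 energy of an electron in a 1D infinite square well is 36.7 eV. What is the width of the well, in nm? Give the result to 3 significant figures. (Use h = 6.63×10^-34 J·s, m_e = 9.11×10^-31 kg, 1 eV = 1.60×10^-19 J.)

L = 0.507 nm

From E_n = n²h²/(8m_eL²), L = n·h/√(8m_eE_n).
E_5 = 36.7 eV = 5.872×10^-18 J, so L = 5·6.63×10^-34/√(8·9.11×10^-31·5.872×10^-18) = 5.07×10^-10 m = 0.507 nm.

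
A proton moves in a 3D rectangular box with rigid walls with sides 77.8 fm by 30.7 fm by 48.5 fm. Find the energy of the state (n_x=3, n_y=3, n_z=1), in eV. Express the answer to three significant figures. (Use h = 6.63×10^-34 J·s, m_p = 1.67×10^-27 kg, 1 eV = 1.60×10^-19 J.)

For a 3D rectangular well E = (h²/8m_p)·Σ n_i²/L_i² = (6.63×10^-34)²/(8·1.67×10^-27) · [3²/(77.8 fm)² + 3²/(30.7 fm)² + 1²/(48.5 fm)²].
Evaluating gives E = 3.771×10^-13 J = 2.36×10^6 eV.

E = 2.36×10^6 eV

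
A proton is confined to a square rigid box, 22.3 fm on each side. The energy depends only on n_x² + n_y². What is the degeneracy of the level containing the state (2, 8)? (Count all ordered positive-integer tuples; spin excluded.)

The level has n_x² + n_y² = 68. The ordered positive-integer solutions are (2, 8), (8, 2).
That gives 2 states.

degeneracy = 2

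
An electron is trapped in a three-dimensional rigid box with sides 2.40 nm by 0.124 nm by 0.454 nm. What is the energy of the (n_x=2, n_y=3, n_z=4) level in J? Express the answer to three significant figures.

E = 4.00×10^-17 J

For a 3D rectangular well E = (h²/8m_e)·Σ n_i²/L_i² = (6.626×10^-34)²/(8·9.109×10^-31) · [2²/(2.40 nm)² + 3²/(0.124 nm)² + 4²/(0.454 nm)²].
Evaluating gives E = 4.00×10^-17 J.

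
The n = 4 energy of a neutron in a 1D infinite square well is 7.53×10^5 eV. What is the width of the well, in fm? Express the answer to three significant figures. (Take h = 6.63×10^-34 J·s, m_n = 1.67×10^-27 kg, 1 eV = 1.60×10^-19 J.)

L = 66.1 fm

From E_n = n²h²/(8m_nL²), L = n·h/√(8m_nE_n).
E_4 = 7.53×10^5 eV = 1.205×10^-13 J, so L = 4·6.63×10^-34/√(8·1.67×10^-27·1.205×10^-13) = 6.61×10^-14 m = 66.1 fm.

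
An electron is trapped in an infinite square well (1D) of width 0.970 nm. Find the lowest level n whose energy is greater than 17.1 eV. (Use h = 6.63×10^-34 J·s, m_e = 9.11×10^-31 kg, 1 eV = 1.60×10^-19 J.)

E_1 = h²/(8m_eL²) = 6.410×10^-20 J = 0.4006 eV.
Need n² > 17.1/0.4006 = 42.69, i.e. n > 6.534.
The smallest integer satisfying this is n = 7.

n = 7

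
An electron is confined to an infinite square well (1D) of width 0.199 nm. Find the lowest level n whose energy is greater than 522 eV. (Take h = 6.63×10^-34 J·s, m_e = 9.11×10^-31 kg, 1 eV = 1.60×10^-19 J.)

E_1 = h²/(8m_eL²) = 1.523×10^-18 J = 9.519 eV.
Need n² > 522/9.519 = 54.84, i.e. n > 7.405.
The smallest integer satisfying this is n = 8.

n = 8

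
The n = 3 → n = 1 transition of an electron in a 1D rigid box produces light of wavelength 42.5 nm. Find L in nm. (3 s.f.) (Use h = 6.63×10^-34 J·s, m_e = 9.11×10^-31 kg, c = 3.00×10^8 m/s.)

The photon carries ΔE = hc/λ = 6.63×10^-34·3.00×10^8/4.25×10^-8 m = 4.680×10^-18 J.
Since ΔE = (3² − 1²)E_1, E_1 = 5.850×10^-19 J, and L = h/√(8m_eE_1) = 3.21×10^-10 m = 0.321 nm.

L = 0.321 nm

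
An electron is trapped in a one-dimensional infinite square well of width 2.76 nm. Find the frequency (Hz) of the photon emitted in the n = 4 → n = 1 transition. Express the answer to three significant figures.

E_1 = h²/(8m_eL²) = 7.909×10^-21 J and ΔE = (4² − 1²)E_1 = 1.186×10^-19 J.
f = ΔE/h = 1.186×10^-19/6.626×10^-34 = 1.79×10^14 Hz.

f = 1.79×10^14 Hz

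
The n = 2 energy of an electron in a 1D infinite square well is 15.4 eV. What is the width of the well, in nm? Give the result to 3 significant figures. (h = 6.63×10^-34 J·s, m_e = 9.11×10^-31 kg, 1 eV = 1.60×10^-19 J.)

L = 0.313 nm

From E_n = n²h²/(8m_eL²), L = n·h/√(8m_eE_n).
E_2 = 15.4 eV = 2.464×10^-18 J, so L = 2·6.63×10^-34/√(8·9.11×10^-31·2.464×10^-18) = 3.13×10^-10 m = 0.313 nm.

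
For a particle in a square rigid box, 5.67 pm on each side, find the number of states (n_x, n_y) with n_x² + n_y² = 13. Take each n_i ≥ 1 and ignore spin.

The level has n_x² + n_y² = 13. The ordered positive-integer solutions are (2, 3), (3, 2).
That gives 2 states.

degeneracy = 2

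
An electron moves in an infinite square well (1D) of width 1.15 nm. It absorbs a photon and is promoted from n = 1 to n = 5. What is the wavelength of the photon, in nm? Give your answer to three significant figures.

E_1 = h²/(8m_eL²) = 4.556×10^-20 J, so ΔE = (5² − 1²)E_1 = 1.093×10^-18 J.
λ = hc/ΔE = (6.626×10^-34·2.998×10^8)/1.093×10^-18 = 1.82×10^-7 m = 182 nm.

λ = 182 nm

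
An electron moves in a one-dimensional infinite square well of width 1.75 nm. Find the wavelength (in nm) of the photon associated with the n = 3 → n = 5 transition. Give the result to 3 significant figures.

E_1 = h²/(8m_eL²) = 1.967×10^-20 J, so ΔE = (5² − 3²)E_1 = 3.147×10^-19 J.
λ = hc/ΔE = (6.626×10^-34·2.998×10^8)/3.147×10^-19 = 6.31×10^-7 m = 631 nm.

λ = 631 nm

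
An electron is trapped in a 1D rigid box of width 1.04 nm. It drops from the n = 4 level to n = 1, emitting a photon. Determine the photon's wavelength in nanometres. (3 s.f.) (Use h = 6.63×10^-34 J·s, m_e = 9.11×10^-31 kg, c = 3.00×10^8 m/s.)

λ = 238 nm

E_1 = h²/(8m_eL²) = 5.576×10^-20 J, so ΔE = (4² − 1²)E_1 = 8.364×10^-19 J.
λ = hc/ΔE = (6.63×10^-34·3.00×10^8)/8.364×10^-19 = 2.38×10^-7 m = 238 nm.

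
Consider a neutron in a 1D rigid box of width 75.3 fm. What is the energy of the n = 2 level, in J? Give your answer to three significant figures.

E_2 = 2.31×10^-14 J

For an infinite well E_n = n²h²/(8m_nL²), so E_1 = h²/(8m_nL²) = (6.626×10^-34)²/(8·1.675×10^-27·(7.53×10^-14 m)²) = 5.778×10^-15 J.
Then E_2 = 2²·E_1 = 4·5.778×10^-15 J = 2.31×10^-14 J.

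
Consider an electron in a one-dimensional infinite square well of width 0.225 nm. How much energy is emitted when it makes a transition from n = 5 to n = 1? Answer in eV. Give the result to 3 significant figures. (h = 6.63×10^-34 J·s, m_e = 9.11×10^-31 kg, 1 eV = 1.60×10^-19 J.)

E_1 = h²/(8m_eL²) = 1.191×10^-18 J.
|ΔE| = |5² − 1²|·E_1 = 24·1.191×10^-18 J = 2.858×10^-17 J = 179 eV.

|ΔE| = 179 eV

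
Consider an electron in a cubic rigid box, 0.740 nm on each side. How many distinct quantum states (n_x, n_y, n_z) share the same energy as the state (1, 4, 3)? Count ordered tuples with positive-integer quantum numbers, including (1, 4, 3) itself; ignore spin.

The level has n_x² + n_y² + n_z² = 26. The ordered positive-integer solutions are (1, 3, 4), (1, 4, 3), (3, 1, 4), (3, 4, 1), (4, 1, 3), (4, 3, 1).
That gives 6 states.

degeneracy = 6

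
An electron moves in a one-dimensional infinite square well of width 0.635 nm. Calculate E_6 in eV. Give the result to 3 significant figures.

E_6 = 33.6 eV

For an infinite well E_n = n²h²/(8m_eL²), so E_1 = h²/(8m_eL²) = (6.626×10^-34)²/(8·9.109×10^-31·(6.35×10^-10 m)²) = 1.494×10^-19 J.
Then E_6 = 6²·E_1 = 36·1.494×10^-19 J = 5.378×10^-18 J.
Converting, E_6 = 5.378×10^-18 J / (1.602×10^-19 J/eV) = 33.6 eV.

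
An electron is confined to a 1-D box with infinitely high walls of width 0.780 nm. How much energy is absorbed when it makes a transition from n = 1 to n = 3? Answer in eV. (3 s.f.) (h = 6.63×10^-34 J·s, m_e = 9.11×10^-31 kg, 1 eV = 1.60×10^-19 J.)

E_1 = h²/(8m_eL²) = 9.914×10^-20 J.
|ΔE| = |1² − 3²|·E_1 = 8·9.914×10^-20 J = 7.931×10^-19 J = 4.96 eV.

|ΔE| = 4.96 eV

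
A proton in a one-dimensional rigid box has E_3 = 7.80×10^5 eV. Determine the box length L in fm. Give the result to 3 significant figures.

L = 48.6 fm

From E_n = n²h²/(8m_pL²), L = n·h/√(8m_pE_n).
E_3 = 7.80×10^5 eV = 1.250×10^-13 J, so L = 3·6.626×10^-34/√(8·1.673×10^-27·1.250×10^-13) = 4.86×10^-14 m = 48.6 fm.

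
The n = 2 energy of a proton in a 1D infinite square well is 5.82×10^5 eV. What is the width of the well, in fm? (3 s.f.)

From E_n = n²h²/(8m_pL²), L = n·h/√(8m_pE_n).
E_2 = 5.82×10^5 eV = 9.324×10^-14 J, so L = 2·6.626×10^-34/√(8·1.673×10^-27·9.324×10^-14) = 3.75×10^-14 m = 37.5 fm.

L = 37.5 fm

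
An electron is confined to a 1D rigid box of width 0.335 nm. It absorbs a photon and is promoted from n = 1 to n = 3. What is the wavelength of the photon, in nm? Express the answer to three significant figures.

E_1 = h²/(8m_eL²) = 5.368×10^-19 J, so ΔE = (3² − 1²)E_1 = 4.294×10^-18 J.
λ = hc/ΔE = (6.626×10^-34·2.998×10^8)/4.294×10^-18 = 4.63×10^-8 m = 46.3 nm.

λ = 46.3 nm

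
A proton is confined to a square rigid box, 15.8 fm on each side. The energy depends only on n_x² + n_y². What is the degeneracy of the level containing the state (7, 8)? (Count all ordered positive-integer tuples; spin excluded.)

The level has n_x² + n_y² = 113. The ordered positive-integer solutions are (7, 8), (8, 7).
That gives 2 states.

degeneracy = 2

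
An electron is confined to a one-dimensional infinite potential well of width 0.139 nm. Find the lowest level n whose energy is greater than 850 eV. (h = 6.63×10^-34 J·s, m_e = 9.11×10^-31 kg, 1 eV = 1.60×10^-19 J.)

E_1 = h²/(8m_eL²) = 3.122×10^-18 J = 19.51 eV.
Need n² > 850/19.51 = 43.57, i.e. n > 6.601.
The smallest integer satisfying this is n = 7.

n = 7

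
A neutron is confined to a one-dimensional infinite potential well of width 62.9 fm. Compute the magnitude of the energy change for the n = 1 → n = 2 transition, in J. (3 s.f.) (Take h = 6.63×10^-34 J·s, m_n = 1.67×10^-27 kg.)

E_1 = h²/(8m_nL²) = 8.316×10^-15 J.
|ΔE| = |1² − 2²|·E_1 = 3·8.316×10^-15 J = 2.49×10^-14 J.

|ΔE| = 2.49×10^-14 J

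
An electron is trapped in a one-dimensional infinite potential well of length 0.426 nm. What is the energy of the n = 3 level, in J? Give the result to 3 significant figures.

For an infinite well E_n = n²h²/(8m_eL²), so E_1 = h²/(8m_eL²) = (6.626×10^-34)²/(8·9.109×10^-31·(4.26×10^-10 m)²) = 3.320×10^-19 J.
Then E_3 = 3²·E_1 = 9·3.320×10^-19 J = 2.99×10^-18 J.

E_3 = 2.99×10^-18 J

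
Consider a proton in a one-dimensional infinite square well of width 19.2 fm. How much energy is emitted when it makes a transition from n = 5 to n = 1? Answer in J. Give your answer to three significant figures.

|ΔE| = 2.14×10^-12 J

E_1 = h²/(8m_pL²) = 8.898×10^-14 J.
|ΔE| = |5² − 1²|·E_1 = 24·8.898×10^-14 J = 2.14×10^-12 J.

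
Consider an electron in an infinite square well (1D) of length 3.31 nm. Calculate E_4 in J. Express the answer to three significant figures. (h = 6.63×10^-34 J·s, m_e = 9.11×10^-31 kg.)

E_4 = 8.81×10^-20 J

For an infinite well E_n = n²h²/(8m_eL²), so E_1 = h²/(8m_eL²) = (6.63×10^-34)²/(8·9.11×10^-31·(3.31×10^-9 m)²) = 5.505×10^-21 J.
Then E_4 = 4²·E_1 = 16·5.505×10^-21 J = 8.81×10^-20 J.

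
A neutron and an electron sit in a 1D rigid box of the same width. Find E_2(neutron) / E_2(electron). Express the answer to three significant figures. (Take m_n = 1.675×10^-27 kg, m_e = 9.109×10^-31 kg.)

5.44×10^-4

E_n ∝ 1/m at fixed n and L, so the ratio is m_e/m_n = 9.109×10^-31/1.675×10^-27 = 5.44×10^-4.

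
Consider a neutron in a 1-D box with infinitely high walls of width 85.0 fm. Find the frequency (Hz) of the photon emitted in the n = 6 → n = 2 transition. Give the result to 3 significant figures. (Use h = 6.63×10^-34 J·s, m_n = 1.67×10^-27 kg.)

f = 2.20×10^20 Hz

E_1 = h²/(8m_nL²) = 4.554×10^-15 J and ΔE = (6² − 2²)E_1 = 1.457×10^-13 J.
f = ΔE/h = 1.457×10^-13/6.63×10^-34 = 2.20×10^20 Hz.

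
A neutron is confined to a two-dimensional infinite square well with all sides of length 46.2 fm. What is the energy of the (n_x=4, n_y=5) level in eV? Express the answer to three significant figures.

E = 3.93×10^6 eV

For a 2D rectangular well E = (h²/8m_n)·Σ n_i²/L_i² = (6.626×10^-34)²/(8·1.675×10^-27) · [4²/(46.2 fm)² + 5²/(46.2 fm)²].
Evaluating gives E = 6.294×10^-13 J = 3.93×10^6 eV.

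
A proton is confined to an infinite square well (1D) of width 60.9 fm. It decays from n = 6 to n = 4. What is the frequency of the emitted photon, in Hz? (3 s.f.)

E_1 = h²/(8m_pL²) = 8.845×10^-15 J and ΔE = (6² − 4²)E_1 = 1.769×10^-13 J.
f = ΔE/h = 1.769×10^-13/6.626×10^-34 = 2.67×10^20 Hz.

f = 2.67×10^20 Hz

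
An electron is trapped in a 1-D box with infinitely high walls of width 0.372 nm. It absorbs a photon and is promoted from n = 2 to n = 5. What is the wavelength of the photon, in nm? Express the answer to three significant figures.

λ = 21.7 nm

E_1 = h²/(8m_eL²) = 4.354×10^-19 J, so ΔE = (5² − 2²)E_1 = 9.143×10^-18 J.
λ = hc/ΔE = (6.626×10^-34·2.998×10^8)/9.143×10^-18 = 2.17×10^-8 m = 21.7 nm.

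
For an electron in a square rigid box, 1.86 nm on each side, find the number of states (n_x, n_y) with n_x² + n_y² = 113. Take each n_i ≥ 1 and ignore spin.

degeneracy = 2

The level has n_x² + n_y² = 113. The ordered positive-integer solutions are (7, 8), (8, 7).
That gives 2 states.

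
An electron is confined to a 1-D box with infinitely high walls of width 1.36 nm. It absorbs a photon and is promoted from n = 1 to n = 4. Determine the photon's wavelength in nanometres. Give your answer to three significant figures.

λ = 407 nm

E_1 = h²/(8m_eL²) = 3.257×10^-20 J, so ΔE = (4² − 1²)E_1 = 4.885×10^-19 J.
λ = hc/ΔE = (6.626×10^-34·2.998×10^8)/4.885×10^-19 = 4.07×10^-7 m = 407 nm.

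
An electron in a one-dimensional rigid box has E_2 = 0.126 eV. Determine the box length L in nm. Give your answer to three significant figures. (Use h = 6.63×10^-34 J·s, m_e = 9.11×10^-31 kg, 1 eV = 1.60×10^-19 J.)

From E_n = n²h²/(8m_eL²), L = n·h/√(8m_eE_n).
E_2 = 0.126 eV = 2.016×10^-20 J, so L = 2·6.63×10^-34/√(8·9.11×10^-31·2.016×10^-20) = 3.46×10^-9 m = 3.46 nm.

L = 3.46 nm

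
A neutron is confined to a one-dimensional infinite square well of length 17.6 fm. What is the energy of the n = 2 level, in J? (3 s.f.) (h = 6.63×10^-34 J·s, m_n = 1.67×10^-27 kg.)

E_2 = 4.25×10^-13 J

For an infinite well E_n = n²h²/(8m_nL²), so E_1 = h²/(8m_nL²) = (6.63×10^-34)²/(8·1.67×10^-27·(1.76×10^-14 m)²) = 1.062×10^-13 J.
Then E_2 = 2²·E_1 = 4·1.062×10^-13 J = 4.25×10^-13 J.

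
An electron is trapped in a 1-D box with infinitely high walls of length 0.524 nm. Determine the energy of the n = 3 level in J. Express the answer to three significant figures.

E_3 = 1.97×10^-18 J

For an infinite well E_n = n²h²/(8m_eL²), so E_1 = h²/(8m_eL²) = (6.626×10^-34)²/(8·9.109×10^-31·(5.24×10^-10 m)²) = 2.194×10^-19 J.
Then E_3 = 3²·E_1 = 9·2.194×10^-19 J = 1.97×10^-18 J.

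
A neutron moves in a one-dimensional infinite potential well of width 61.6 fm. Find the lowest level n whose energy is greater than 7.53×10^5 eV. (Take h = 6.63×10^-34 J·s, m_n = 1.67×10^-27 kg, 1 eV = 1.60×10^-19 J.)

n = 4

E_1 = h²/(8m_nL²) = 8.671×10^-15 J = 5.419×10^4 eV.
Need n² > 7.53×10^5/5.419×10^4 = 13.90, i.e. n > 3.728.
The smallest integer satisfying this is n = 4.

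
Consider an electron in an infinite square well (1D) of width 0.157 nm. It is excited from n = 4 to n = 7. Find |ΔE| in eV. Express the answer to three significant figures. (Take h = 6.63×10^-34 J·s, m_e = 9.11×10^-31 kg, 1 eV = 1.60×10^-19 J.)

|ΔE| = 505 eV

E_1 = h²/(8m_eL²) = 2.447×10^-18 J.
|ΔE| = |4² − 7²|·E_1 = 33·2.447×10^-18 J = 8.075×10^-17 J = 505 eV.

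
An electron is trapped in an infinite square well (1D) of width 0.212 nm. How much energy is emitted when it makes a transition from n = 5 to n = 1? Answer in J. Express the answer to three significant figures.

E_1 = h²/(8m_eL²) = 1.341×10^-18 J.
|ΔE| = |5² − 1²|·E_1 = 24·1.341×10^-18 J = 3.22×10^-17 J.

|ΔE| = 3.22×10^-17 J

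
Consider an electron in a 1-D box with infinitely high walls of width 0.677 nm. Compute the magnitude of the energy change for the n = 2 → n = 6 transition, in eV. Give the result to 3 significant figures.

E_1 = h²/(8m_eL²) = 1.315×10^-19 J.
|ΔE| = |2² − 6²|·E_1 = 32·1.315×10^-19 J = 4.208×10^-18 J = 26.3 eV.

|ΔE| = 26.3 eV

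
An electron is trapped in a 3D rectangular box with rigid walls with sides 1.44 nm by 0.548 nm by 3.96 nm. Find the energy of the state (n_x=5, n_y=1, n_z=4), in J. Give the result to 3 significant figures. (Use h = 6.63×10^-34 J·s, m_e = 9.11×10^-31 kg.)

E = 9.90×10^-19 J

For a 3D rectangular well E = (h²/8m_e)·Σ n_i²/L_i² = (6.63×10^-34)²/(8·9.11×10^-31) · [5²/(1.44 nm)² + 1²/(0.548 nm)² + 4²/(3.96 nm)²].
Evaluating gives E = 9.90×10^-19 J.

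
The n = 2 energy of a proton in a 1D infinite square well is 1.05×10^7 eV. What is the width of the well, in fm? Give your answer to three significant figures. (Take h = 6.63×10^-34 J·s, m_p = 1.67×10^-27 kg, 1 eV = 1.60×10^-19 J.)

L = 8.85 fm

From E_n = n²h²/(8m_pL²), L = n·h/√(8m_pE_n).
E_2 = 1.05×10^7 eV = 1.680×10^-12 J, so L = 2·6.63×10^-34/√(8·1.67×10^-27·1.680×10^-12) = 8.85×10^-15 m = 8.85 fm.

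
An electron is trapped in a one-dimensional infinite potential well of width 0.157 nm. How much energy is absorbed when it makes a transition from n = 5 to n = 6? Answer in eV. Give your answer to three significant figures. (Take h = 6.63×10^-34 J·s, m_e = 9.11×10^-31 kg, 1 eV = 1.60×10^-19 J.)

|ΔE| = 168 eV

E_1 = h²/(8m_eL²) = 2.447×10^-18 J.
|ΔE| = |5² − 6²|·E_1 = 11·2.447×10^-18 J = 2.692×10^-17 J = 168 eV.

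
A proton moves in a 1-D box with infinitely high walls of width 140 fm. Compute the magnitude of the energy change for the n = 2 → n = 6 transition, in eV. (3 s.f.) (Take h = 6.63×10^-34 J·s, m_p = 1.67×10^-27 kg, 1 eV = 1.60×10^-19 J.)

E_1 = h²/(8m_pL²) = 1.679×10^-15 J.
|ΔE| = |2² − 6²|·E_1 = 32·1.679×10^-15 J = 5.373×10^-14 J = 3.36×10^5 eV.

|ΔE| = 3.36×10^5 eV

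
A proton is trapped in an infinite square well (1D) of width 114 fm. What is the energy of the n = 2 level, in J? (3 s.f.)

For an infinite well E_n = n²h²/(8m_pL²), so E_1 = h²/(8m_pL²) = (6.626×10^-34)²/(8·1.673×10^-27·(1.14×10^-13 m)²) = 2.524×10^-15 J.
Then E_2 = 2²·E_1 = 4·2.524×10^-15 J = 1.01×10^-14 J.

E_2 = 1.01×10^-14 J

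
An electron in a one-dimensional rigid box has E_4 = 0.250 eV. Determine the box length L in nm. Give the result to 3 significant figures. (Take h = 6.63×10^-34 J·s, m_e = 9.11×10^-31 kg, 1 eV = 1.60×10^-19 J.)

L = 4.91 nm

From E_n = n²h²/(8m_eL²), L = n·h/√(8m_eE_n).
E_4 = 0.250 eV = 4.000×10^-20 J, so L = 4·6.63×10^-34/√(8·9.11×10^-31·4.000×10^-20) = 4.91×10^-9 m = 4.91 nm.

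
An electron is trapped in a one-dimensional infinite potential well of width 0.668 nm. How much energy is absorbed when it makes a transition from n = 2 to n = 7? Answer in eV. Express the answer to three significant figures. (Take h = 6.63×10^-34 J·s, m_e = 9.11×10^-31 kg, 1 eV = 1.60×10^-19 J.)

E_1 = h²/(8m_eL²) = 1.352×10^-19 J.
|ΔE| = |2² − 7²|·E_1 = 45·1.352×10^-19 J = 6.084×10^-18 J = 38.0 eV.

|ΔE| = 38.0 eV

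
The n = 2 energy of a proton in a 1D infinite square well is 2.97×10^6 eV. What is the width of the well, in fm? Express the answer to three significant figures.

L = 16.6 fm

From E_n = n²h²/(8m_pL²), L = n·h/√(8m_pE_n).
E_2 = 2.97×10^6 eV = 4.758×10^-13 J, so L = 2·6.626×10^-34/√(8·1.673×10^-27·4.758×10^-13) = 1.66×10^-14 m = 16.6 fm.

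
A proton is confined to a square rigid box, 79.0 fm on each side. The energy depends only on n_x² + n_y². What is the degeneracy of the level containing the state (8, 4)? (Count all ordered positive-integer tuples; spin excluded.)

degeneracy = 2

The level has n_x² + n_y² = 80. The ordered positive-integer solutions are (4, 8), (8, 4).
That gives 2 states.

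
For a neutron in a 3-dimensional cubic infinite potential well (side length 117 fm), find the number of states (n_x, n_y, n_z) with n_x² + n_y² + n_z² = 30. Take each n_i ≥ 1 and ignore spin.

degeneracy = 6

The level has n_x² + n_y² + n_z² = 30. The ordered positive-integer solutions are (1, 2, 5), (1, 5, 2), (2, 1, 5), (2, 5, 1), (5, 1, 2), (5, 2, 1).
That gives 6 states.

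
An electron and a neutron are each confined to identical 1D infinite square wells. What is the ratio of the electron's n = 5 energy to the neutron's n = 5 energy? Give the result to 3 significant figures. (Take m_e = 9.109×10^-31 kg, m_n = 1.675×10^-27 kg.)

1.84×10^3

E_n ∝ 1/m at fixed n and L, so the ratio is m_n/m_e = 1.675×10^-27/9.109×10^-31 = 1.84×10^3.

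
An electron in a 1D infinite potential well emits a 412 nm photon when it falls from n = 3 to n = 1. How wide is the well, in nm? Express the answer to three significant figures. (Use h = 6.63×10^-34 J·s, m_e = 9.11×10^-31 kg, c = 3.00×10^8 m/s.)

L = 1.00 nm

The photon carries ΔE = hc/λ = 6.63×10^-34·3.00×10^8/4.12×10^-7 m = 4.828×10^-19 J.
Since ΔE = (3² − 1²)E_1, E_1 = 6.035×10^-20 J, and L = h/√(8m_eE_1) = 1.00×10^-9 m = 1.00 nm.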